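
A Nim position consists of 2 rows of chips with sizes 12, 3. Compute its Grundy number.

15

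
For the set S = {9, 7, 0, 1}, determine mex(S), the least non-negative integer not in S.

The values 0, 1 are all present; 2 is the first non-negative integer missing from the set.

2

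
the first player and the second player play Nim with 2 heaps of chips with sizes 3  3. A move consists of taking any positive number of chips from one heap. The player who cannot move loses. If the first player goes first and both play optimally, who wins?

Nim-sum: 3 XOR 3 = 0.
The nim-sum is 0, so this is a P-position: the player to move is in a losing position under optimal play; the first player is about to move from it and so loses — the second player wins.

the second player wins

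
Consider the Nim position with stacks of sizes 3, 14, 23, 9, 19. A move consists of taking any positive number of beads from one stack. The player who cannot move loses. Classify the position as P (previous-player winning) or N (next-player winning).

Nim-sum: 3 ^ 14 ^ 23 ^ 9 ^ 19 = 0.
The nim-sum is 0, so this is a P-position: the player to move is in a losing position under optimal play.

P-position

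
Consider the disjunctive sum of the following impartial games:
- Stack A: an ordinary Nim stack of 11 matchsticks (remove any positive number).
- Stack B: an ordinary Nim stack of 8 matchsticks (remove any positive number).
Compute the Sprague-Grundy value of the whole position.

Stack A is a plain Nim stack of size 11, so its Grundy value is 11.
Stack B is a plain Nim stack of size 8, so its Grundy value is 8.
By the Sprague-Grundy theorem, the Grundy value of a sum of independent games is the XOR of the component values.
Combined value = 11 ⊕ 8 = 3.

3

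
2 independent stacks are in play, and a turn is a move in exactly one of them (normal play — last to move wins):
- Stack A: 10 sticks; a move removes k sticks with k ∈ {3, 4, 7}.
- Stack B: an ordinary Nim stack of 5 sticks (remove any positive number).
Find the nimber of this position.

Grundy values for stack A (subtraction set {3, 4, 7}):
k:     0  1  2  3  4  5  6  7  8  9 10
g(k):  0  0  0  1  1  1  2  2  2  3  0
So g(10) = 0.
Stack B is a plain Nim stack of size 5, so its Grundy value is 5.
The value of a disjunctive sum is the nim-sum of the parts.
Combined value = 0 ⊕ 5 = 5.

5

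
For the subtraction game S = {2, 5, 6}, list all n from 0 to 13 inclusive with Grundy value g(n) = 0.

Compute g(0), g(1), … for moves {2, 5, 6}:
g(0) = mex{} = 0
g(1) = mex{} = 0
g(2) = mex{0} = 1
g(3) = mex{0} = 1
g(4) = mex{1} = 0
g(5) = mex{0,1} = 2
g(6) = mex{0} = 1
g(7) = mex{0,1,2} = 3
g(8) = mex{1} = 0
g(9) = mex{0,1,3} = 2
g(10) = mex{0,2} = 1
g(11) = mex{1,2} = 0
g(12) = mex{1,3} = 0
g(13) = mex{0,3} = 1
The P-positions (g = 0) in 0..13 are 0, 1, 4, 8, 11, 12.

0, 1, 4, 8, 11, 12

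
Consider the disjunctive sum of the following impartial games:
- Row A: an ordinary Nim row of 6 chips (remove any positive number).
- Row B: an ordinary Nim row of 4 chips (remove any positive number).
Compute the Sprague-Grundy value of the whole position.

2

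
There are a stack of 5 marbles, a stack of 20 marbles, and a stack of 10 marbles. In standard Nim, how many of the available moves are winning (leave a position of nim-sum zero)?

Nim-sum: 5 XOR 20 XOR 10 = 27.
The overall nim-sum is X = 27. A stack of size p has a winning move iff p XOR X < p (reduce it to p XOR X).
  5: 5 XOR 27 = 30 ≥ 5 — no move.
  20: 20 XOR 27 = 15 < 20 — winning move (to 15).
  10: 10 XOR 27 = 17 ≥ 10 — no move.
That gives 1 winning move.

1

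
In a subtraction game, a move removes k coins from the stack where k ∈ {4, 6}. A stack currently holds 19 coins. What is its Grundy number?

Build the Grundy sequence with g(k) = mex{g(k−s) : s ∈ {4, 6}, s ≤ k}:
k:     0  1  2  3  4  5  6  7  8  9 10 11 12 13 14 15 16 17 18 19
g(k):  0  0  0  0  1  1  1  1  2  2  0  0  0  0  1  1  1  1  2  2
So g(19) = 2.

2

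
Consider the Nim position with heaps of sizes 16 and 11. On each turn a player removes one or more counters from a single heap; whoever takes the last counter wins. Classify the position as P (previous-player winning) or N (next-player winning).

N-position

Bitwise XOR of the heap sizes:
  10000  (16)
  01011  (11)
  -----
  11011  (27)
The nim-sum is 27 ≠ 0, so this is an N-position: the player to move can win.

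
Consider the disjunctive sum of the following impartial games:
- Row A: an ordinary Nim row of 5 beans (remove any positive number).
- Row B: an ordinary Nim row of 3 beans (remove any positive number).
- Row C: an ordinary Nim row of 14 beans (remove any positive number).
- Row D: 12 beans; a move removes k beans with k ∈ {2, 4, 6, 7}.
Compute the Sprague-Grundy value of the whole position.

Row A is a plain Nim row of size 5, so its Grundy value is 5.
Row B is a plain Nim row of size 3, so its Grundy value is 3.
Row C is a plain Nim row of size 14, so its Grundy value is 14.
For row D, compute g(0), g(1), … with moves {2, 4, 6, 7}:
k:     0  1  2  3  4  5  6  7  8  9 10 11 12
g(k):  0  0  1  1  2  2  3  3  4  0  0  1  1
So g(12) = 1.
The value of a disjunctive sum is the nim-sum of the parts.
Combined value = 5 ⊕ 3 ⊕ 14 ⊕ 1 = 9.

9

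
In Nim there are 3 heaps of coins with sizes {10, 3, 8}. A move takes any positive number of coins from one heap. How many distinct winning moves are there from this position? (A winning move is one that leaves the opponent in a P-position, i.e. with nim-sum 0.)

Nim-sum: 10 XOR 3 XOR 8 = 1.
The overall nim-sum is X = 1. A heap of size p has a winning move iff p XOR X < p (reduce it to p XOR X).
  10: 10 XOR 1 = 11 ≥ 10 — no move.
  3: 3 XOR 1 = 2 < 3 — winning move (to 2).
  8: 8 XOR 1 = 9 ≥ 8 — no move.
That gives 1 winning move.

1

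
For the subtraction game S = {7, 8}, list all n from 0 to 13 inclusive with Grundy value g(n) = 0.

0, 1, 2, 3, 4, 5, 6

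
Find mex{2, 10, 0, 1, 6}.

3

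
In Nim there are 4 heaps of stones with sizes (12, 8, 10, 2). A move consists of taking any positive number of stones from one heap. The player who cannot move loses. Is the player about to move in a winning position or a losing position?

Winning position

Nim-sum: 12 ⊕ 8 ⊕ 10 ⊕ 2 = 12.
The nim-sum is 12 ≠ 0, so this is an N-position: the player to move can win.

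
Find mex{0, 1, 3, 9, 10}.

The values 0, 1 are all present; 2 is the first non-negative integer missing from the set.

2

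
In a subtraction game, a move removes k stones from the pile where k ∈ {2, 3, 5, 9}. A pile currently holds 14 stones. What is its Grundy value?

Compute g(0), g(1), … for moves {2, 3, 5, 9}:
g(0) = mex{} = 0
g(1) = mex{} = 0
g(2) = mex{0} = 1
g(3) = mex{0} = 1
g(4) = mex{0,1} = 2
g(5) = mex{0,1} = 2
g(6) = mex{0,1,2} = 3
g(7) = mex{1,2} = 0
g(8) = mex{1,2,3} = 0
g(9) = mex{0,2,3} = 1
g(10) = mex{0,2} = 1
g(11) = mex{0,1,3} = 2
g(12) = mex{0,1} = 2
g(13) = mex{0,1,2} = 3
g(14) = mex{1,2} = 0
So g(14) = 0.

0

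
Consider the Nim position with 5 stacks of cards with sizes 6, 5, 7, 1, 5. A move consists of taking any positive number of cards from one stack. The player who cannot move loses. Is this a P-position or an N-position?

P-position

In binary:
  110  (6)
  101  (5)
  111  (7)
  001  (1)
  101  (5)
  ---
  000  (0)
The nim-sum is 0, so this is a P-position: the player to move is in a losing position under optimal play.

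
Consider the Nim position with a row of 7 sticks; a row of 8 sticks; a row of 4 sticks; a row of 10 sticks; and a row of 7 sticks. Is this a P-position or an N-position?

Write each in binary and XOR column by column:
  0111  (7)
  1000  (8)
  0100  (4)
  1010  (10)
  0111  (7)
  ----
  0110  (6)
The nim-sum is 6 ≠ 0, so this is an N-position: the player to move can win.

N-position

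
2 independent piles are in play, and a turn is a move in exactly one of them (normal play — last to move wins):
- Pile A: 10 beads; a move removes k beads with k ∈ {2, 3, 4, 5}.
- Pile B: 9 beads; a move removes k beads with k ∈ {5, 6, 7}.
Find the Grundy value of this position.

Grundy values for pile A (subtraction set {2, 3, 4, 5}):
g(0) = mex{} = 0
g(1) = mex{} = 0
g(2) = mex{0} = 1
g(3) = mex{0} = 1
g(4) = mex{0,1} = 2
g(5) = mex{0,1} = 2
g(6) = mex{0,1,2} = 3
g(7) = mex{1,2} = 0
g(8) = mex{1,2,3} = 0
g(9) = mex{0,2,3} = 1
g(10) = mex{0,2,3} = 1
So g(10) = 1.
Build the Grundy sequence for pile B with g(k) = mex{g(k−s) : s ∈ {5, 6, 7}, s ≤ k}:
k:     0  1  2  3  4  5  6  7  8  9
g(k):  0  0  0  0  0  1  1  1  1  1
So g(9) = 1.
By the Sprague-Grundy theorem, the Grundy value of a sum of independent games is the XOR of the component values.
Combined value = 1 XOR 1 = 0.

0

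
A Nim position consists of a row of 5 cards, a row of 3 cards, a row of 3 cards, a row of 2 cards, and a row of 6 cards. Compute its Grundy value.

Compute the nim-sum pairwise:
5 ⊕ 3 = 6
6 ⊕ 3 = 5
5 ⊕ 2 = 7
7 ⊕ 6 = 1

1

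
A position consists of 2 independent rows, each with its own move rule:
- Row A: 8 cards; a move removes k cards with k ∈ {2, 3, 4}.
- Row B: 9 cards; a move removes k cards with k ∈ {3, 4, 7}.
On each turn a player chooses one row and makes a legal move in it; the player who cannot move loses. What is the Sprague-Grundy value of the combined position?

2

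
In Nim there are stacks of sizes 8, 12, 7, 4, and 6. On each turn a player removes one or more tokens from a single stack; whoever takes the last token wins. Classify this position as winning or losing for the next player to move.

Winning position

Write each in binary and XOR column by column:
  1000  (8)
  1100  (12)
  0111  (7)
  0100  (4)
  0110  (6)
  ----
  0001  (1)
The nim-sum is 1 ≠ 0, so this is an N-position: the player to move can win.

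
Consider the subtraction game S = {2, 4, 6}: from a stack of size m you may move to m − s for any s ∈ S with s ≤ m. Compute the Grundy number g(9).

Compute g(0), g(1), … for moves {2, 4, 6}:
g(0) = mex{} = 0
g(1) = mex{} = 0
g(2) = mex{0} = 1
g(3) = mex{0} = 1
g(4) = mex{0,1} = 2
g(5) = mex{0,1} = 2
g(6) = mex{0,1,2} = 3
g(7) = mex{0,1,2} = 3
g(8) = mex{1,2,3} = 0
g(9) = mex{1,2,3} = 0
So g(9) = 0.

0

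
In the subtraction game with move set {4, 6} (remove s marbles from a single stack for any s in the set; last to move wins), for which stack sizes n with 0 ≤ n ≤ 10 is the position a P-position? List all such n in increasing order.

0, 1, 2, 3, 10

Build the Grundy sequence with g(k) = mex{g(k−s) : s ∈ {4, 6}, s ≤ k}:
k:     0  1  2  3  4  5  6  7  8  9 10
g(k):  0  0  0  0  1  1  1  1  2  2  0
The P-positions (g = 0) in 0..10 are 0, 1, 2, 3, 10.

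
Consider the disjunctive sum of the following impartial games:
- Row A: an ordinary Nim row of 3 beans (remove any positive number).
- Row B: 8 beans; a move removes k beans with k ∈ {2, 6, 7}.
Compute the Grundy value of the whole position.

Row A is a plain Nim row of size 3, so its Grundy value is 3.
For row B, compute g(0), g(1), … with moves {2, 6, 7}:
g(0) = mex{} = 0
g(1) = mex{} = 0
g(2) = mex{0} = 1
g(3) = mex{0} = 1
g(4) = mex{1} = 0
g(5) = mex{1} = 0
g(6) = mex{0} = 1
g(7) = mex{0} = 1
g(8) = mex{0,1} = 2
So g(8) = 2.
The value of a disjunctive sum is the nim-sum of the parts.
Combined value = 3 ⊕ 2 = 1.

1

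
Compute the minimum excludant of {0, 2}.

0 is in the set but 1 is not, so the mex is 1.

1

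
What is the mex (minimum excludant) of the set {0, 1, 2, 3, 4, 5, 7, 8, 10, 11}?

6

The values 0, 1, 2, 3, 4, 5 are all present; 6 is the first non-negative integer missing from the set.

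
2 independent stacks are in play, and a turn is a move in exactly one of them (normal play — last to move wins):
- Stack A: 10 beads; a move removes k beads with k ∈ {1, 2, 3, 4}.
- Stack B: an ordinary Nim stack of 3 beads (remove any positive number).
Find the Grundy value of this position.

For stack A, compute g(0), g(1), … with moves {1, 2, 3, 4}:
g(0) = mex{} = 0
g(1) = mex{0} = 1
g(2) = mex{0,1} = 2
g(3) = mex{0,1,2} = 3
g(4) = mex{0,1,2,3} = 4
g(5) = mex{1,2,3,4} = 0
g(6) = mex{0,2,3,4} = 1
g(7) = mex{0,1,3,4} = 2
g(8) = mex{0,1,2,4} = 3
g(9) = mex{0,1,2,3} = 4
g(10) = mex{1,2,3,4} = 0
So g(10) = 0.
Stack B is a plain Nim stack of size 3, so its Grundy value is 3.
The value of a disjunctive sum is the nim-sum of the parts.
Combined value = 0 ⊕ 3 = 3.

3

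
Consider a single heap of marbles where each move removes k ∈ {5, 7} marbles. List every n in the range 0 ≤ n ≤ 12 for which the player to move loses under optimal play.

0, 1, 2, 3, 4, 12

Grundy values for subtraction set {5, 7}:
k:     0  1  2  3  4  5  6  7  8  9 10 11 12
g(k):  0  0  0  0  0  1  1  1  1  1  2  2  0
The P-positions (g = 0) in 0..12 are 0, 1, 2, 3, 4, 12.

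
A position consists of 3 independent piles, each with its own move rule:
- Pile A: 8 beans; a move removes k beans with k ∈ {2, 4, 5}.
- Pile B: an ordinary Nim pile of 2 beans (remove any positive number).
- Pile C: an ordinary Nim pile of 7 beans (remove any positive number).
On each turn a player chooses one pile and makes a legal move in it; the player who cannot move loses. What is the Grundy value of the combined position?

5

For pile A, compute g(0), g(1), … with moves {2, 4, 5}:
k:     0  1  2  3  4  5  6  7  8
g(k):  0  0  1  1  2  2  3  0  0
So g(8) = 0.
Pile B is a plain Nim pile of size 2, so its Grundy value is 2.
Pile C is a plain Nim pile of size 7, so its Grundy value is 7.
The value of a disjunctive sum is the nim-sum of the parts.
Combined value = 0 XOR 2 XOR 7 = 5.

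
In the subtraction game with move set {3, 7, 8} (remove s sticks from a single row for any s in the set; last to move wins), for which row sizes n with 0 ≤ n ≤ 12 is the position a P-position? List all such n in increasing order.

0, 1, 2, 6, 11, 12

Build the Grundy sequence with g(k) = mex{g(k−s) : s ∈ {3, 7, 8}, s ≤ k}:
g(0) = mex{} = 0
g(1) = mex{} = 0
g(2) = mex{} = 0
g(3) = mex{0} = 1
g(4) = mex{0} = 1
g(5) = mex{0} = 1
g(6) = mex{1} = 0
g(7) = mex{0,1} = 2
g(8) = mex{0,1} = 2
g(9) = mex{0} = 1
g(10) = mex{0,1,2} = 3
g(11) = mex{1,2} = 0
g(12) = mex{1} = 0
The P-positions (g = 0) in 0..12 are 0, 1, 2, 6, 11, 12.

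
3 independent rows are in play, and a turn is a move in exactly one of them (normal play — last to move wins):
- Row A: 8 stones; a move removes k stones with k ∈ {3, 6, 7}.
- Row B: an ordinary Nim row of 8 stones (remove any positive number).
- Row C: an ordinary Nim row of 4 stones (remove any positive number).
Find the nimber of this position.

Build the Grundy sequence for row A with g(k) = mex{g(k−s) : s ∈ {3, 6, 7}, s ≤ k}:
k:     0  1  2  3  4  5  6  7  8
g(k):  0  0  0  1  1  1  2  2  2
So g(8) = 2.
Row B is a plain Nim row of size 8, so its Grundy value is 8.
Row C is a plain Nim row of size 4, so its Grundy value is 4.
By the Sprague-Grundy theorem, the Grundy value of a sum of independent games is the XOR of the component values.
Combined value = 2 XOR 8 XOR 4 = 14.

14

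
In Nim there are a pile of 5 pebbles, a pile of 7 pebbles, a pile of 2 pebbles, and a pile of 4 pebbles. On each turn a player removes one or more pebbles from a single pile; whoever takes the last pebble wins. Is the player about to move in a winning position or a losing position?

Nim-sum: 5 ⊕ 7 ⊕ 2 ⊕ 4 = 4.
The nim-sum is 4 ≠ 0, so this is an N-position: the player to move can win.

Winning position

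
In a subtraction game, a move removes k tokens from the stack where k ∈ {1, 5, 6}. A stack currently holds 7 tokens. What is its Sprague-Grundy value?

Compute g(0), g(1), … for moves {1, 5, 6}:
g(0) = mex{} = 0
g(1) = mex{0} = 1
g(2) = mex{1} = 0
g(3) = mex{0} = 1
g(4) = mex{1} = 0
g(5) = mex{0} = 1
g(6) = mex{0,1} = 2
g(7) = mex{0,1,2} = 3
So g(7) = 3.

3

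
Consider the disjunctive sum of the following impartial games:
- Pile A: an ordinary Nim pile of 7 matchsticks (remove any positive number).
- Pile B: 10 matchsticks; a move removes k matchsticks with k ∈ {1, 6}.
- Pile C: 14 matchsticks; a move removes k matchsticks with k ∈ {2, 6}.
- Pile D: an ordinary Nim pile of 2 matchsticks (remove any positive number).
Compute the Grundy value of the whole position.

5

Pile A is a plain Nim pile of size 7, so its Grundy value is 7.
For pile B, compute g(0), g(1), … with moves {1, 6}:
k:     0  1  2  3  4  5  6  7  8  9 10
g(k):  0  1  0  1  0  1  2  0  1  0  1
So g(10) = 1.
For pile C, compute g(0), g(1), … with moves {2, 6}:
k:     0  1  2  3  4  5  6  7  8  9 10 11 12 13 14
g(k):  0  0  1  1  0  0  1  1  0  0  1  1  0  0  1
So g(14) = 1.
Pile D is a plain Nim pile of size 2, so its Grundy value is 2.
By the Sprague-Grundy theorem, the Grundy value of a sum of independent games is the XOR of the component values.
Combined value = 7 ⊕ 1 ⊕ 1 ⊕ 2 = 5.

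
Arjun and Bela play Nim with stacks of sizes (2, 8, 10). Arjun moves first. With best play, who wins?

Bela wins

Compute the nim-sum pairwise:
2 ⊕ 8 = 10
10 ⊕ 10 = 0
The nim-sum is 0, so this is a P-position: the player to move is in a losing position under optimal play; Arjun is about to move from it and so loses — Bela wins.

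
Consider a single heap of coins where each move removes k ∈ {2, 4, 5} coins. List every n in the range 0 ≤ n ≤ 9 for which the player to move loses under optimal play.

0, 1, 7, 8

Grundy values for subtraction set {2, 4, 5}:
g(0) = mex{} = 0
g(1) = mex{} = 0
g(2) = mex{0} = 1
g(3) = mex{0} = 1
g(4) = mex{0,1} = 2
g(5) = mex{0,1} = 2
g(6) = mex{0,1,2} = 3
g(7) = mex{1,2} = 0
g(8) = mex{1,2,3} = 0
g(9) = mex{0,2} = 1
The P-positions (g = 0) in 0..9 are 0, 1, 7, 8.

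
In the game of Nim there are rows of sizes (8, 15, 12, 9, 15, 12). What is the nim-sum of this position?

Compute the nim-sum pairwise:
8 XOR 15 = 7
7 XOR 12 = 11
11 XOR 9 = 2
2 XOR 15 = 13
13 XOR 12 = 1

1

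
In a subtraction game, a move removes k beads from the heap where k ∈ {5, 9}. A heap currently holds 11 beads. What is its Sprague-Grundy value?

2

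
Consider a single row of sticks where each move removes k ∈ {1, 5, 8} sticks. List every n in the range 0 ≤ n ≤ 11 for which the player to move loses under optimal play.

Grundy values for subtraction set {1, 5, 8}:
k:     0  1  2  3  4  5  6  7  8  9 10 11
g(k):  0  1  0  1  0  1  0  1  2  3  2  3
The P-positions (g = 0) in 0..11 are 0, 2, 4, 6.

0, 2, 4, 6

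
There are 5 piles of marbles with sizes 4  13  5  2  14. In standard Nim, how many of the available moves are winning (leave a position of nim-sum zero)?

0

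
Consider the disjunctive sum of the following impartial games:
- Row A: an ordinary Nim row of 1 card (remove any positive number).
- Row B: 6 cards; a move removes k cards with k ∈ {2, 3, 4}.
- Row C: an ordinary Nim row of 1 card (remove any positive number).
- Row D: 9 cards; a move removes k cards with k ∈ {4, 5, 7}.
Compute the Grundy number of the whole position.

2

Row A is a plain Nim row of size 1, so its Grundy value is 1.
For row B, compute g(0), g(1), … with moves {2, 3, 4}:
k:     0  1  2  3  4  5  6
g(k):  0  0  1  1  2  2  0
So g(6) = 0.
Row C is a plain Nim row of size 1, so its Grundy value is 1.
For row D, compute g(0), g(1), … with moves {4, 5, 7}:
g(0) = mex{} = 0
g(1) = mex{} = 0
g(2) = mex{} = 0
g(3) = mex{} = 0
g(4) = mex{0} = 1
g(5) = mex{0} = 1
g(6) = mex{0} = 1
g(7) = mex{0} = 1
g(8) = mex{0,1} = 2
g(9) = mex{0,1} = 2
So g(9) = 2.
By the Sprague-Grundy theorem, the Grundy value of a sum of independent games is the XOR of the component values.
Combined value = 1 ⊕ 0 ⊕ 1 ⊕ 2 = 2.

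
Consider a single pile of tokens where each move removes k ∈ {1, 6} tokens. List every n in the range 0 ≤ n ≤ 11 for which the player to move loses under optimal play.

0, 2, 4, 7, 9, 11

Build the Grundy sequence with g(k) = mex{g(k−s) : s ∈ {1, 6}, s ≤ k}:
g(0) = mex{} = 0
g(1) = mex{0} = 1
g(2) = mex{1} = 0
g(3) = mex{0} = 1
g(4) = mex{1} = 0
g(5) = mex{0} = 1
g(6) = mex{0,1} = 2
g(7) = mex{1,2} = 0
g(8) = mex{0} = 1
g(9) = mex{1} = 0
g(10) = mex{0} = 1
g(11) = mex{1} = 0
The P-positions (g = 0) in 0..11 are 0, 2, 4, 7, 9, 11.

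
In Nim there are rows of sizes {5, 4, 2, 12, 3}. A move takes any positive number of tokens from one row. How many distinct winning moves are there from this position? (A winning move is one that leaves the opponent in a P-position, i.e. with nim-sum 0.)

In binary:
  0101  (5)
  0100  (4)
  0010  (2)
  1100  (12)
  0011  (3)
  ----
  1100  (12)
The overall nim-sum is X = 12. A row of size p has a winning move iff p XOR X < p (reduce it to p XOR X).
  5: 5 XOR 12 = 9 ≥ 5 — no move.
  4: 4 XOR 12 = 8 ≥ 4 — no move.
  2: 2 XOR 12 = 14 ≥ 2 — no move.
  12: 12 XOR 12 = 0 < 12 — winning move (to 0).
  3: 3 XOR 12 = 15 ≥ 3 — no move.
That gives 1 winning move.

1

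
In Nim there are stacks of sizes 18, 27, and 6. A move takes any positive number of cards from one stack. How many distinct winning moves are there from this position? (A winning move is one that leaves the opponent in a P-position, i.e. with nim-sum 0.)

Compute the nim-sum pairwise:
18 XOR 27 = 9
9 XOR 6 = 15
The overall nim-sum is X = 15. A stack of size p has a winning move iff p XOR X < p (reduce it to p XOR X).
  18: 18 XOR 15 = 29 ≥ 18 — no move.
  27: 27 XOR 15 = 20 < 27 — winning move (to 20).
  6: 6 XOR 15 = 9 ≥ 6 — no move.
That gives 1 winning move.

1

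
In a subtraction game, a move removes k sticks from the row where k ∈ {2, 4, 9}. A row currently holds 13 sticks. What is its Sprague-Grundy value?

Build the Grundy sequence with g(k) = mex{g(k−s) : s ∈ {2, 4, 9}, s ≤ k}:
k:     0  1  2  3  4  5  6  7  8  9 10 11 12 13
g(k):  0  0  1  1  2  2  0  0  1  1  2  2  0  0
So g(13) = 0.

0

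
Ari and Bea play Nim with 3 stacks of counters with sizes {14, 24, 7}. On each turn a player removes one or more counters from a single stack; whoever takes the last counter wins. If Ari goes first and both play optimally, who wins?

Ari wins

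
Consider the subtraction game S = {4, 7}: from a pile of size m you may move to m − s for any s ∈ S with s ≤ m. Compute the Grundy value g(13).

Grundy values for subtraction set {4, 7}:
k:     0  1  2  3  4  5  6  7  8  9 10 11 12 13
g(k):  0  0  0  0  1  1  1  1  2  2  2  0  0  0
So g(13) = 0.

0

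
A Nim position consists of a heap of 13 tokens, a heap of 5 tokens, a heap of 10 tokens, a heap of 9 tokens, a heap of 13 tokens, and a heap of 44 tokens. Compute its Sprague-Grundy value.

42

Compute the nim-sum pairwise:
13 ⊕ 5 = 8
8 ⊕ 10 = 2
2 ⊕ 9 = 11
11 ⊕ 13 = 6
6 ⊕ 44 = 42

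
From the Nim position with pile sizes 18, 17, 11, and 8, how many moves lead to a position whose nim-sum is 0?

Bitwise XOR of the heap sizes:
  10010  (18)
  10001  (17)
  01011  (11)
  01000  (8)
  -----
  00000  (0)
The nim-sum is already 0, so every move leaves a nonzero nim-sum — there are no winning moves.

0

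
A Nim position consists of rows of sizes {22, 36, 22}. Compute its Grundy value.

36

Compute the nim-sum pairwise:
22 XOR 36 = 50
50 XOR 22 = 36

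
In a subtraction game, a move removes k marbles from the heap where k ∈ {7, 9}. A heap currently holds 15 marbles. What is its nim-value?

Grundy values for subtraction set {7, 9}:
k:     0  1  2  3  4  5  6  7  8  9 10 11 12 13 14 15
g(k):  0  0  0  0  0  0  0  1  1  1  1  1  1  1  2  2
So g(15) = 2.

2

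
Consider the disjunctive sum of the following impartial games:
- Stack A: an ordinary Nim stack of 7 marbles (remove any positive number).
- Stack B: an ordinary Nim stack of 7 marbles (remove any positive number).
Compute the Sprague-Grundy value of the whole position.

0

Stack A is a plain Nim stack of size 7, so its Grundy value is 7.
Stack B is a plain Nim stack of size 7, so its Grundy value is 7.
By the Sprague-Grundy theorem, the Grundy value of a sum of independent games is the XOR of the component values.
Combined value = 7 ⊕ 7 = 0.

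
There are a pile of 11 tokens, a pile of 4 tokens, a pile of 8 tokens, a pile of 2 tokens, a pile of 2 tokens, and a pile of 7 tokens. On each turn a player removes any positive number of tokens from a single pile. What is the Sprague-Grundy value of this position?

In binary:
  1011  (11)
  0100  (4)
  1000  (8)
  0010  (2)
  0010  (2)
  0111  (7)
  ----
  0000  (0)

0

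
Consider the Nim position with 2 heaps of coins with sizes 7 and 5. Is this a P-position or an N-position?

N-position

Compute the nim-sum pairwise:
7 ^ 5 = 2
The nim-sum is 2 ≠ 0, so this is an N-position: the player to move can win.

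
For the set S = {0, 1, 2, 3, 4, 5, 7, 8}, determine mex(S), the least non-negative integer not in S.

The values 0, 1, 2, 3, 4, 5 are all present; 6 is the first non-negative integer missing from the set.

6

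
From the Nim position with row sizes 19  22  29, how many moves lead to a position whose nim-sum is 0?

3

Compute the nim-sum pairwise:
19 ^ 22 = 5
5 ^ 29 = 24
The overall nim-sum is X = 24. A row of size p has a winning move iff p XOR X < p (reduce it to p XOR X).
  19: 19 XOR 24 = 11 < 19 — winning move (to 11).
  22: 22 XOR 24 = 14 < 22 — winning move (to 14).
  29: 29 XOR 24 = 5 < 29 — winning move (to 5).
That gives 3 winning moves.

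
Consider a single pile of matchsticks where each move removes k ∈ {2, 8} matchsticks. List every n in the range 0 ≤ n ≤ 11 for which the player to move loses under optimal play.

Grundy values for subtraction set {2, 8}:
g(0) = mex{} = 0
g(1) = mex{} = 0
g(2) = mex{0} = 1
g(3) = mex{0} = 1
g(4) = mex{1} = 0
g(5) = mex{1} = 0
g(6) = mex{0} = 1
g(7) = mex{0} = 1
g(8) = mex{0,1} = 2
g(9) = mex{0,1} = 2
g(10) = mex{1,2} = 0
g(11) = mex{1,2} = 0
The P-positions (g = 0) in 0..11 are 0, 1, 4, 5, 10, 11.

0, 1, 4, 5, 10, 11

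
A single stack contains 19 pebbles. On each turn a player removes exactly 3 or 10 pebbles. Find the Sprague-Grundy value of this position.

0

Compute g(0), g(1), … for moves {3, 10}:
k:     0  1  2  3  4  5  6  7  8  9 10 11 12 13 14 15 16 17 18 19
g(k):  0  0  0  1  1  1  0  0  0  1  1  1  2  0  0  0  1  1  1  0
So g(19) = 0.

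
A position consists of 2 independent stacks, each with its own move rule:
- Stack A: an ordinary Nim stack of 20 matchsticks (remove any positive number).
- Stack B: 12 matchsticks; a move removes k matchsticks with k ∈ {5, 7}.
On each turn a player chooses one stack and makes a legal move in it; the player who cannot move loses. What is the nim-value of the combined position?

Stack A is a plain Nim stack of size 20, so its Grundy value is 20.
Build the Grundy sequence for stack B with g(k) = mex{g(k−s) : s ∈ {5, 7}, s ≤ k}:
k:     0  1  2  3  4  5  6  7  8  9 10 11 12
g(k):  0  0  0  0  0  1  1  1  1  1  2  2  0
So g(12) = 0.
By the Sprague-Grundy theorem, the Grundy value of a sum of independent games is the XOR of the component values.
Combined value = 20 XOR 0 = 20.

20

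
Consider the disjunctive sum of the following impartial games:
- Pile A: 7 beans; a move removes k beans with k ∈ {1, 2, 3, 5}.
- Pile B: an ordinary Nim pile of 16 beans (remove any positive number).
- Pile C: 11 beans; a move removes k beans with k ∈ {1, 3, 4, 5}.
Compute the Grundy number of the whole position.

18

Grundy values for pile A (subtraction set {1, 2, 3, 5}):
g(0) = mex{} = 0
g(1) = mex{0} = 1
g(2) = mex{0,1} = 2
g(3) = mex{0,1,2} = 3
g(4) = mex{1,2,3} = 0
g(5) = mex{0,2,3} = 1
g(6) = mex{0,1,3} = 2
g(7) = mex{0,1,2} = 3
So g(7) = 3.
Pile B is a plain Nim pile of size 16, so its Grundy value is 16.
Build the Grundy sequence for pile C with g(k) = mex{g(k−s) : s ∈ {1, 3, 4, 5}, s ≤ k}:
k:     0  1  2  3  4  5  6  7  8  9 10 11
g(k):  0  1  0  1  2  3  2  3  0  1  0  1
So g(11) = 1.
The value of a disjunctive sum is the nim-sum of the parts.
Combined value = 3 XOR 16 XOR 1 = 18.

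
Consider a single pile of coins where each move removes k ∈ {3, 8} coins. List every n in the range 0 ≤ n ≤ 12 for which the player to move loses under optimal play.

Grundy values for subtraction set {3, 8}:
g(0) = mex{} = 0
g(1) = mex{} = 0
g(2) = mex{} = 0
g(3) = mex{0} = 1
g(4) = mex{0} = 1
g(5) = mex{0} = 1
g(6) = mex{1} = 0
g(7) = mex{1} = 0
g(8) = mex{0,1} = 2
g(9) = mex{0} = 1
g(10) = mex{0} = 1
g(11) = mex{1,2} = 0
g(12) = mex{1} = 0
The P-positions (g = 0) in 0..12 are 0, 1, 2, 6, 7, 11, 12.

0, 1, 2, 6, 7, 11, 12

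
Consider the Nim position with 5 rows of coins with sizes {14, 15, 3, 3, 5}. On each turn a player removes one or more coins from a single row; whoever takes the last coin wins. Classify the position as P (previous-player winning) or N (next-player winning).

N-position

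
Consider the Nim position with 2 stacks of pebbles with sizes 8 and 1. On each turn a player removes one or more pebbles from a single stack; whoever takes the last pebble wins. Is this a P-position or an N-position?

Nim-sum: 8 ^ 1 = 9.
The nim-sum is 9 ≠ 0, so this is an N-position: the player to move can win.

N-position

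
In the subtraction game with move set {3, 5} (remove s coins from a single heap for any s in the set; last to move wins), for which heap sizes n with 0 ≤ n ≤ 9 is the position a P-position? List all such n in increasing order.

Build the Grundy sequence with g(k) = mex{g(k−s) : s ∈ {3, 5}, s ≤ k}:
g(0) = mex{} = 0
g(1) = mex{} = 0
g(2) = mex{} = 0
g(3) = mex{0} = 1
g(4) = mex{0} = 1
g(5) = mex{0} = 1
g(6) = mex{0,1} = 2
g(7) = mex{0,1} = 2
g(8) = mex{1} = 0
g(9) = mex{1,2} = 0
The P-positions (g = 0) in 0..9 are 0, 1, 2, 8, 9.

0, 1, 2, 8, 9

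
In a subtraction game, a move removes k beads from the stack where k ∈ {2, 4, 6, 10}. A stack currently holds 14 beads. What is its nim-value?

3

Grundy values for subtraction set {2, 4, 6, 10}:
g(0) = mex{} = 0
g(1) = mex{} = 0
g(2) = mex{0} = 1
g(3) = mex{0} = 1
g(4) = mex{0,1} = 2
g(5) = mex{0,1} = 2
g(6) = mex{0,1,2} = 3
g(7) = mex{0,1,2} = 3
g(8) = mex{1,2,3} = 0
g(9) = mex{1,2,3} = 0
g(10) = mex{0,2,3} = 1
g(11) = mex{0,2,3} = 1
g(12) = mex{0,1,3} = 2
g(13) = mex{0,1,3} = 2
g(14) = mex{0,1,2} = 3
So g(14) = 3.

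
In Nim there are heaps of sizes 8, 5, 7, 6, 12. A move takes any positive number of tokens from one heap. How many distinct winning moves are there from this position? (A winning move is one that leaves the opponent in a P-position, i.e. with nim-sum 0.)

Write each in binary and XOR column by column:
  1000  (8)
  0101  (5)
  0111  (7)
  0110  (6)
  1100  (12)
  ----
  0000  (0)
The nim-sum is already 0, so every move leaves a nonzero nim-sum — there are no winning moves.

0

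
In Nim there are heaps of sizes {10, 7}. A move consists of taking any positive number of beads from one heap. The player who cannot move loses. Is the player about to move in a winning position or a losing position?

Nim-sum: 10 ^ 7 = 13.
The nim-sum is 13 ≠ 0, so this is an N-position: the player to move can win.

Winning position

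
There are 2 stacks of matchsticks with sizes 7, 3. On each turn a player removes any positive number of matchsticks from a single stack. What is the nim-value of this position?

Bitwise XOR of the heap sizes:
  111  (7)
  011  (3)
  ---
  100  (4)

4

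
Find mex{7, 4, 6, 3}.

0

0 is not in the set, so the mex is 0.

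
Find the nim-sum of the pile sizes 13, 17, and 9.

21

Nim-sum: 13 ^ 17 ^ 9 = 21.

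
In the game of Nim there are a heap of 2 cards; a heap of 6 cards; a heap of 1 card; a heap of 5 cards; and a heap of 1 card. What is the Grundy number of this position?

1

Nim-sum: 2 XOR 6 XOR 1 XOR 5 XOR 1 = 1.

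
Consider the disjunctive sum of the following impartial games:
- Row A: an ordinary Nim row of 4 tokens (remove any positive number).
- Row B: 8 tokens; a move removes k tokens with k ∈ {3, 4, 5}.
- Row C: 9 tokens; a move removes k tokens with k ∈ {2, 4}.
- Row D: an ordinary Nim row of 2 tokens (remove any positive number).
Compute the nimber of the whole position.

Row A is a plain Nim row of size 4, so its Grundy value is 4.
Build the Grundy sequence for row B with g(k) = mex{g(k−s) : s ∈ {3, 4, 5}, s ≤ k}:
g(0) = mex{} = 0
g(1) = mex{} = 0
g(2) = mex{} = 0
g(3) = mex{0} = 1
g(4) = mex{0} = 1
g(5) = mex{0} = 1
g(6) = mex{0,1} = 2
g(7) = mex{0,1} = 2
g(8) = mex{1} = 0
So g(8) = 0.
Grundy values for row C (subtraction set {2, 4}):
g(0) = mex{} = 0
g(1) = mex{} = 0
g(2) = mex{0} = 1
g(3) = mex{0} = 1
g(4) = mex{0,1} = 2
g(5) = mex{0,1} = 2
g(6) = mex{1,2} = 0
g(7) = mex{1,2} = 0
g(8) = mex{0,2} = 1
g(9) = mex{0,2} = 1
So g(9) = 1.
Row D is a plain Nim row of size 2, so its Grundy value is 2.
By the Sprague-Grundy theorem, the Grundy value of a sum of independent games is the XOR of the component values.
Combined value = 4 XOR 0 XOR 1 XOR 2 = 7.

7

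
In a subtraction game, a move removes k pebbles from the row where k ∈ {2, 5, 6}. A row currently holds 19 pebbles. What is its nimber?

0

Compute g(0), g(1), … for moves {2, 5, 6}:
k:     0  1  2  3  4  5  6  7  8  9 10 11 12 13 14 15 16 17 18 19
g(k):  0  0  1  1  0  2  1  3  0  2  1  0  0  1  1  0  2  1  3  0
So g(19) = 0.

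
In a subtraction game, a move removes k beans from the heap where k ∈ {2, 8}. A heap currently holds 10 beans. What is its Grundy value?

0

Grundy values for subtraction set {2, 8}:
k:     0  1  2  3  4  5  6  7  8  9 10
g(k):  0  0  1  1  0  0  1  1  2  2  0
So g(10) = 0.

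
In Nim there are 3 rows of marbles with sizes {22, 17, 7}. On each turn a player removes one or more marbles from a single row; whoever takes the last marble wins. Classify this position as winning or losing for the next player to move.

Losing position

Nim-sum: 22 XOR 17 XOR 7 = 0.
The nim-sum is 0, so this is a P-position: the player to move is in a losing position under optimal play.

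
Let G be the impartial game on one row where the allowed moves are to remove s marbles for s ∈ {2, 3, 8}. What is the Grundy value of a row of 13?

1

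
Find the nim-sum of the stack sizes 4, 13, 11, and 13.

15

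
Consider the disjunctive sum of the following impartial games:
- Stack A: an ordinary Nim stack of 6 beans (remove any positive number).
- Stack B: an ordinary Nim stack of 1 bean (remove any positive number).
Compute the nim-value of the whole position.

7

Stack A is a plain Nim stack of size 6, so its Grundy value is 6.
Stack B is a plain Nim stack of size 1, so its Grundy value is 1.
By the Sprague-Grundy theorem, the Grundy value of a sum of independent games is the XOR of the component values.
Combined value = 6 XOR 1 = 7.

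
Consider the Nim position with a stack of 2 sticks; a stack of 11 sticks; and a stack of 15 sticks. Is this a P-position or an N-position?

N-position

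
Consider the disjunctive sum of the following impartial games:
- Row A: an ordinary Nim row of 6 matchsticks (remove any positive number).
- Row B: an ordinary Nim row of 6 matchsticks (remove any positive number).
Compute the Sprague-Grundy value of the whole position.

Row A is a plain Nim row of size 6, so its Grundy value is 6.
Row B is a plain Nim row of size 6, so its Grundy value is 6.
By the Sprague-Grundy theorem, the Grundy value of a sum of independent games is the XOR of the component values.
Combined value = 6 ⊕ 6 = 0.

0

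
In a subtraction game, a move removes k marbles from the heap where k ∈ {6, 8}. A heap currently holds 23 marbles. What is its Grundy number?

Grundy values for subtraction set {6, 8}:
k:     0  1  2  3  4  5  6  7  8  9 10 11 12 13 14 15 16 17 18 19 20 21 22 23
g(k):  0  0  0  0  0  0  1  1  1  1  1  1  2  2  0  0  0  0  0  0  1  1  1  1
So g(23) = 1.

1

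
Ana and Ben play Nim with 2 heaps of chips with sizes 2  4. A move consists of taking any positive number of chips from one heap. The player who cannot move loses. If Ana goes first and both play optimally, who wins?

Ana wins

Nim-sum: 2 ⊕ 4 = 6.
The nim-sum is 6 ≠ 0, so this is an N-position: the player to move can win; Ana has a winning move.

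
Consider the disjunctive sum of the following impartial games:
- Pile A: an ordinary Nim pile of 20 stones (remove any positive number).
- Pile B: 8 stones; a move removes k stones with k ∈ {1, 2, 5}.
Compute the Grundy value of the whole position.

Pile A is a plain Nim pile of size 20, so its Grundy value is 20.
Build the Grundy sequence for pile B with g(k) = mex{g(k−s) : s ∈ {1, 2, 5}, s ≤ k}:
k:     0  1  2  3  4  5  6  7  8
g(k):  0  1  2  0  1  2  0  1  2
So g(8) = 2.
By the Sprague-Grundy theorem, the Grundy value of a sum of independent games is the XOR of the component values.
Combined value = 20 ⊕ 2 = 22.

22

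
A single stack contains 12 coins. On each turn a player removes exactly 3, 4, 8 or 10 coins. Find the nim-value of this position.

Grundy values for subtraction set {3, 4, 8, 10}:
k:     0  1  2  3  4  5  6  7  8  9 10 11 12
g(k):  0  0  0  1  1  1  2  0  2  3  1  3  4
So g(12) = 4.

4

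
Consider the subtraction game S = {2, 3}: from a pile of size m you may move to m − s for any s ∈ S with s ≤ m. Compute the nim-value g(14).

2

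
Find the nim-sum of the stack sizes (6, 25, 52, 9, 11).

41

Nim-sum: 6 ⊕ 25 ⊕ 52 ⊕ 9 ⊕ 11 = 41.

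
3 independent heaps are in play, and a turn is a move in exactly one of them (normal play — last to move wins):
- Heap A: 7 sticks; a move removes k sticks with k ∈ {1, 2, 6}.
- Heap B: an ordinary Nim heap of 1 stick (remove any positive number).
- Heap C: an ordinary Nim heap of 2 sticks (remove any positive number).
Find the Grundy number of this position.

3

Build the Grundy sequence for heap A with g(k) = mex{g(k−s) : s ∈ {1, 2, 6}, s ≤ k}:
g(0) = mex{} = 0
g(1) = mex{0} = 1
g(2) = mex{0,1} = 2
g(3) = mex{1,2} = 0
g(4) = mex{0,2} = 1
g(5) = mex{0,1} = 2
g(6) = mex{0,1,2} = 3
g(7) = mex{1,2,3} = 0
So g(7) = 0.
Heap B is a plain Nim heap of size 1, so its Grundy value is 1.
Heap C is a plain Nim heap of size 2, so its Grundy value is 2.
The value of a disjunctive sum is the nim-sum of the parts.
Combined value = 0 ⊕ 1 ⊕ 2 = 3.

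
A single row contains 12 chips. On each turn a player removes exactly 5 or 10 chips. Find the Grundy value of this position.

Grundy values for subtraction set {5, 10}:
g(0) = mex{} = 0
g(1) = mex{} = 0
g(2) = mex{} = 0
g(3) = mex{} = 0
g(4) = mex{} = 0
g(5) = mex{0} = 1
g(6) = mex{0} = 1
g(7) = mex{0} = 1
g(8) = mex{0} = 1
g(9) = mex{0} = 1
g(10) = mex{0,1} = 2
g(11) = mex{0,1} = 2
g(12) = mex{0,1} = 2
So g(12) = 2.

2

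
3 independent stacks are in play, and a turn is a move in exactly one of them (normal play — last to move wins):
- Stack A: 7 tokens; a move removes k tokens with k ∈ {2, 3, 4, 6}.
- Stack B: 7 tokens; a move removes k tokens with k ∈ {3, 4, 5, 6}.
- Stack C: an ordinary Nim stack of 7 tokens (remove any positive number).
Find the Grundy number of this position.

6

For stack A, compute g(0), g(1), … with moves {2, 3, 4, 6}:
k:     0  1  2  3  4  5  6  7
g(k):  0  0  1  1  2  2  3  3
So g(7) = 3.
Build the Grundy sequence for stack B with g(k) = mex{g(k−s) : s ∈ {3, 4, 5, 6}, s ≤ k}:
k:     0  1  2  3  4  5  6  7
g(k):  0  0  0  1  1  1  2  2
So g(7) = 2.
Stack C is a plain Nim stack of size 7, so its Grundy value is 7.
By the Sprague-Grundy theorem, the Grundy value of a sum of independent games is the XOR of the component values.
Combined value = 3 XOR 2 XOR 7 = 6.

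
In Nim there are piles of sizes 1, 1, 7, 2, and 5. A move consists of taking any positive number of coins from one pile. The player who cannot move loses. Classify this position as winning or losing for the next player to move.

Losing position

Nim-sum: 1 ⊕ 1 ⊕ 7 ⊕ 2 ⊕ 5 = 0.
The nim-sum is 0, so this is a P-position: the player to move is in a losing position under optimal play.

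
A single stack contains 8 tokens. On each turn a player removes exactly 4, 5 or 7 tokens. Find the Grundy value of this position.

Grundy values for subtraction set {4, 5, 7}:
k:     0  1  2  3  4  5  6  7  8
g(k):  0  0  0  0  1  1  1  1  2
So g(8) = 2.

2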